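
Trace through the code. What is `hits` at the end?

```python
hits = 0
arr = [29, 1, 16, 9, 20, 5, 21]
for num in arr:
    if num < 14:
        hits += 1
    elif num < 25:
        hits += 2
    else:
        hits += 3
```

Let's trace through this code step by step.

Initialize: hits = 0
Initialize: arr = [29, 1, 16, 9, 20, 5, 21]
Entering loop: for num in arr:

After execution: hits = 12
12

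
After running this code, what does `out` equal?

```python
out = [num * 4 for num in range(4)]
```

Let's trace through this code step by step.

Initialize: out = [num * 4 for num in range(4)]

After execution: out = [0, 4, 8, 12]
[0, 4, 8, 12]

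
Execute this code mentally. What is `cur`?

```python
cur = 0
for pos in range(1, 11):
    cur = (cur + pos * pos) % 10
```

Let's trace through this code step by step.

Initialize: cur = 0
Entering loop: for pos in range(1, 11):

After execution: cur = 5
5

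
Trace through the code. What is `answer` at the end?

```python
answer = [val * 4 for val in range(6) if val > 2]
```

Let's trace through this code step by step.

Initialize: answer = [val * 4 for val in range(6) if val > 2]

After execution: answer = [12, 16, 20]
[12, 16, 20]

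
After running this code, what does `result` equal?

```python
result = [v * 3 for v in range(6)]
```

Let's trace through this code step by step.

Initialize: result = [v * 3 for v in range(6)]

After execution: result = [0, 3, 6, 9, 12, 15]
[0, 3, 6, 9, 12, 15]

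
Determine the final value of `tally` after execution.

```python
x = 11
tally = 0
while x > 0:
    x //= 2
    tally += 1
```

Let's trace through this code step by step.

Initialize: x = 11
Initialize: tally = 0
Entering loop: while x > 0:

After execution: tally = 4
4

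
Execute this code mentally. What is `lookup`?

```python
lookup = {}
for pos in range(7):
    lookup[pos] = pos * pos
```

Let's trace through this code step by step.

Initialize: lookup = {}
Entering loop: for pos in range(7):

After execution: lookup = {0: 0, 1: 1, 2: 4, 3: 9, 4: 16, 5: 25, 6: 36}
{0: 0, 1: 1, 2: 4, 3: 9, 4: 16, 5: 25, 6: 36}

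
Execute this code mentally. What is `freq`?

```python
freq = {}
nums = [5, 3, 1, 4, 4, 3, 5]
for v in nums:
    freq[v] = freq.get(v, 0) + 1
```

Let's trace through this code step by step.

Initialize: freq = {}
Initialize: nums = [5, 3, 1, 4, 4, 3, 5]
Entering loop: for v in nums:

After execution: freq = {5: 2, 3: 2, 1: 1, 4: 2}
{5: 2, 3: 2, 1: 1, 4: 2}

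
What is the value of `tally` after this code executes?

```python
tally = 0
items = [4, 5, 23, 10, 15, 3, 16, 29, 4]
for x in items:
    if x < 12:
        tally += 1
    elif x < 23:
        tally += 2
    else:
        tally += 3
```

Let's trace through this code step by step.

Initialize: tally = 0
Initialize: items = [4, 5, 23, 10, 15, 3, 16, 29, 4]
Entering loop: for x in items:

After execution: tally = 15
15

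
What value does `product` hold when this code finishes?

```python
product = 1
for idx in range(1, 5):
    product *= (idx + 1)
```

Let's trace through this code step by step.

Initialize: product = 1
Entering loop: for idx in range(1, 5):

After execution: product = 120
120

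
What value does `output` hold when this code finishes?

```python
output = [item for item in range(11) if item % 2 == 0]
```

Let's trace through this code step by step.

Initialize: output = [item for item in range(11) if item % 2 == 0]

After execution: output = [0, 2, 4, 6, 8, 10]
[0, 2, 4, 6, 8, 10]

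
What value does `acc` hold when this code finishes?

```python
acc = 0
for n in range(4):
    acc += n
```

Let's trace through this code step by step.

Initialize: acc = 0
Entering loop: for n in range(4):

After execution: acc = 6
6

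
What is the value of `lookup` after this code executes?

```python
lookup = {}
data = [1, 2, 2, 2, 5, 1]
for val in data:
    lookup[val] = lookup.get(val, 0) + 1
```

Let's trace through this code step by step.

Initialize: lookup = {}
Initialize: data = [1, 2, 2, 2, 5, 1]
Entering loop: for val in data:

After execution: lookup = {1: 2, 2: 3, 5: 1}
{1: 2, 2: 3, 5: 1}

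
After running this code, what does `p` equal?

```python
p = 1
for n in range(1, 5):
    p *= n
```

Let's trace through this code step by step.

Initialize: p = 1
Entering loop: for n in range(1, 5):

After execution: p = 24
24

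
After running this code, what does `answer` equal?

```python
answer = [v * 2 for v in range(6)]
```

Let's trace through this code step by step.

Initialize: answer = [v * 2 for v in range(6)]

After execution: answer = [0, 2, 4, 6, 8, 10]
[0, 2, 4, 6, 8, 10]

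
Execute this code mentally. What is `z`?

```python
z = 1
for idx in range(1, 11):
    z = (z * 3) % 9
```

Let's trace through this code step by step.

Initialize: z = 1
Entering loop: for idx in range(1, 11):

After execution: z = 0
0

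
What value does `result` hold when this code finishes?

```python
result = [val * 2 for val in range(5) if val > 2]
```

Let's trace through this code step by step.

Initialize: result = [val * 2 for val in range(5) if val > 2]

After execution: result = [6, 8]
[6, 8]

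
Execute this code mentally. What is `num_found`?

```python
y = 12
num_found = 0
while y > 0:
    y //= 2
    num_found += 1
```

Let's trace through this code step by step.

Initialize: y = 12
Initialize: num_found = 0
Entering loop: while y > 0:

After execution: num_found = 4
4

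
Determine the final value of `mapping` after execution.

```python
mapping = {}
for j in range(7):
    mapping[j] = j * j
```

Let's trace through this code step by step.

Initialize: mapping = {}
Entering loop: for j in range(7):

After execution: mapping = {0: 0, 1: 1, 2: 4, 3: 9, 4: 16, 5: 25, 6: 36}
{0: 0, 1: 1, 2: 4, 3: 9, 4: 16, 5: 25, 6: 36}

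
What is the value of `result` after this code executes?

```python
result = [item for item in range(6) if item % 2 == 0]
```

Let's trace through this code step by step.

Initialize: result = [item for item in range(6) if item % 2 == 0]

After execution: result = [0, 2, 4]
[0, 2, 4]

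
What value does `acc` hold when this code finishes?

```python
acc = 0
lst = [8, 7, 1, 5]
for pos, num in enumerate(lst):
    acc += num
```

Let's trace through this code step by step.

Initialize: acc = 0
Initialize: lst = [8, 7, 1, 5]
Entering loop: for pos, num in enumerate(lst):

After execution: acc = 21
21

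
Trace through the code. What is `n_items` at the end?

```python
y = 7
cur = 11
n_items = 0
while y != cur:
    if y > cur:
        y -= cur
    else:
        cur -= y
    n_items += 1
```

Let's trace through this code step by step.

Initialize: y = 7
Initialize: cur = 11
Initialize: n_items = 0
Entering loop: while y != cur:

After execution: n_items = 5
5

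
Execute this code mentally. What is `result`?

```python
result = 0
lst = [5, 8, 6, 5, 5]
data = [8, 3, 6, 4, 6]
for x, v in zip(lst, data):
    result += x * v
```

Let's trace through this code step by step.

Initialize: result = 0
Initialize: lst = [5, 8, 6, 5, 5]
Initialize: data = [8, 3, 6, 4, 6]
Entering loop: for x, v in zip(lst, data):

After execution: result = 150
150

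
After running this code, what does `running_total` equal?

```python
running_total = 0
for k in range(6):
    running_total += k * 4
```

Let's trace through this code step by step.

Initialize: running_total = 0
Entering loop: for k in range(6):

After execution: running_total = 60
60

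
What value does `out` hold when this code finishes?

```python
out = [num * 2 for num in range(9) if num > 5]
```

Let's trace through this code step by step.

Initialize: out = [num * 2 for num in range(9) if num > 5]

After execution: out = [12, 14, 16]
[12, 14, 16]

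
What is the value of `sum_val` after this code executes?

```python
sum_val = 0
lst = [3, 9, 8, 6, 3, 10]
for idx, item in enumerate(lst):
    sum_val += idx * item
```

Let's trace through this code step by step.

Initialize: sum_val = 0
Initialize: lst = [3, 9, 8, 6, 3, 10]
Entering loop: for idx, item in enumerate(lst):

After execution: sum_val = 105
105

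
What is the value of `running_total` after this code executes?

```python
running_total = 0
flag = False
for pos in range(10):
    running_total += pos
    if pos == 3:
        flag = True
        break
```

Let's trace through this code step by step.

Initialize: running_total = 0
Initialize: flag = False
Entering loop: for pos in range(10):

After execution: running_total = 6
6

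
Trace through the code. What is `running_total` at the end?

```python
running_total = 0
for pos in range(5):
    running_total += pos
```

Let's trace through this code step by step.

Initialize: running_total = 0
Entering loop: for pos in range(5):

After execution: running_total = 10
10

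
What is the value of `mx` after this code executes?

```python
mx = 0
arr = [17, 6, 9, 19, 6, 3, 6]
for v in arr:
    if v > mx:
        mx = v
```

Let's trace through this code step by step.

Initialize: mx = 0
Initialize: arr = [17, 6, 9, 19, 6, 3, 6]
Entering loop: for v in arr:

After execution: mx = 19
19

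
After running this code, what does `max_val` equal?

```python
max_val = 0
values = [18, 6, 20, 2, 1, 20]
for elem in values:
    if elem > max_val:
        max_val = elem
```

Let's trace through this code step by step.

Initialize: max_val = 0
Initialize: values = [18, 6, 20, 2, 1, 20]
Entering loop: for elem in values:

After execution: max_val = 20
20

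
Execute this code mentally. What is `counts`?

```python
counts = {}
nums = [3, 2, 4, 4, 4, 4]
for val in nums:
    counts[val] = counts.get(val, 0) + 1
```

Let's trace through this code step by step.

Initialize: counts = {}
Initialize: nums = [3, 2, 4, 4, 4, 4]
Entering loop: for val in nums:

After execution: counts = {3: 1, 2: 1, 4: 4}
{3: 1, 2: 1, 4: 4}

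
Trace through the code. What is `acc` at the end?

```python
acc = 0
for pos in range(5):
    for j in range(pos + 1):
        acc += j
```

Let's trace through this code step by step.

Initialize: acc = 0
Entering loop: for pos in range(5):

After execution: acc = 20
20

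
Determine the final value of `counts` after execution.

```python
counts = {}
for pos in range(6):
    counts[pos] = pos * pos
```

Let's trace through this code step by step.

Initialize: counts = {}
Entering loop: for pos in range(6):

After execution: counts = {0: 0, 1: 1, 2: 4, 3: 9, 4: 16, 5: 25}
{0: 0, 1: 1, 2: 4, 3: 9, 4: 16, 5: 25}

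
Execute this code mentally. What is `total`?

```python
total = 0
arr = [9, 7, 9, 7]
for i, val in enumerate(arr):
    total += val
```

Let's trace through this code step by step.

Initialize: total = 0
Initialize: arr = [9, 7, 9, 7]
Entering loop: for i, val in enumerate(arr):

After execution: total = 32
32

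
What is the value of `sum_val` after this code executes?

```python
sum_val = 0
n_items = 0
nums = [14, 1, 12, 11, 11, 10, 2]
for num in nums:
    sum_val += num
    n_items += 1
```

Let's trace through this code step by step.

Initialize: sum_val = 0
Initialize: n_items = 0
Initialize: nums = [14, 1, 12, 11, 11, 10, 2]
Entering loop: for num in nums:

After execution: sum_val = 61
61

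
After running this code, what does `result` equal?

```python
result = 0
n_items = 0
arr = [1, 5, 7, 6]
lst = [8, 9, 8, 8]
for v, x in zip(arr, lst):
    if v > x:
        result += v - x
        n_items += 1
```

Let's trace through this code step by step.

Initialize: result = 0
Initialize: n_items = 0
Initialize: arr = [1, 5, 7, 6]
Initialize: lst = [8, 9, 8, 8]
Entering loop: for v, x in zip(arr, lst):

After execution: result = 0
0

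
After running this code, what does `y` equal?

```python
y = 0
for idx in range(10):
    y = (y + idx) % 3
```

Let's trace through this code step by step.

Initialize: y = 0
Entering loop: for idx in range(10):

After execution: y = 0
0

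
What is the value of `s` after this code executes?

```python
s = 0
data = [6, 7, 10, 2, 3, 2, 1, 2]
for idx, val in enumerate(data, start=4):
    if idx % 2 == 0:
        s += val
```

Let's trace through this code step by step.

Initialize: s = 0
Initialize: data = [6, 7, 10, 2, 3, 2, 1, 2]
Entering loop: for idx, val in enumerate(data, start=4):

After execution: s = 20
20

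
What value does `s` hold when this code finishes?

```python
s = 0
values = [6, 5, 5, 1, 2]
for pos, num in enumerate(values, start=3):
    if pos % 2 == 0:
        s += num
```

Let's trace through this code step by step.

Initialize: s = 0
Initialize: values = [6, 5, 5, 1, 2]
Entering loop: for pos, num in enumerate(values, start=3):

After execution: s = 6
6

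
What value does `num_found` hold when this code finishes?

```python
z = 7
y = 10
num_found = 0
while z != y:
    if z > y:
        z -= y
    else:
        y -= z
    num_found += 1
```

Let's trace through this code step by step.

Initialize: z = 7
Initialize: y = 10
Initialize: num_found = 0
Entering loop: while z != y:

After execution: num_found = 5
5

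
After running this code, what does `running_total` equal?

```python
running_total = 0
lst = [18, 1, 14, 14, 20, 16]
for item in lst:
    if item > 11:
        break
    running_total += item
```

Let's trace through this code step by step.

Initialize: running_total = 0
Initialize: lst = [18, 1, 14, 14, 20, 16]
Entering loop: for item in lst:

After execution: running_total = 0
0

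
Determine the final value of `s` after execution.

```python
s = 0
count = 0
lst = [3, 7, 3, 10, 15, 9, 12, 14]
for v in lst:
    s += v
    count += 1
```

Let's trace through this code step by step.

Initialize: s = 0
Initialize: count = 0
Initialize: lst = [3, 7, 3, 10, 15, 9, 12, 14]
Entering loop: for v in lst:

After execution: s = 73
73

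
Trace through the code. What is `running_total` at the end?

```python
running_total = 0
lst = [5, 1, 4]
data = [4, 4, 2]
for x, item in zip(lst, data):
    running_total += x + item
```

Let's trace through this code step by step.

Initialize: running_total = 0
Initialize: lst = [5, 1, 4]
Initialize: data = [4, 4, 2]
Entering loop: for x, item in zip(lst, data):

After execution: running_total = 20
20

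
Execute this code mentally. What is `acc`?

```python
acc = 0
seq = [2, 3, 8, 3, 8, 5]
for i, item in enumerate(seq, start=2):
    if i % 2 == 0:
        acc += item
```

Let's trace through this code step by step.

Initialize: acc = 0
Initialize: seq = [2, 3, 8, 3, 8, 5]
Entering loop: for i, item in enumerate(seq, start=2):

After execution: acc = 18
18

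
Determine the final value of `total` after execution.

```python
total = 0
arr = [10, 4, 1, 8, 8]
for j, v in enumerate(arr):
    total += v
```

Let's trace through this code step by step.

Initialize: total = 0
Initialize: arr = [10, 4, 1, 8, 8]
Entering loop: for j, v in enumerate(arr):

After execution: total = 31
31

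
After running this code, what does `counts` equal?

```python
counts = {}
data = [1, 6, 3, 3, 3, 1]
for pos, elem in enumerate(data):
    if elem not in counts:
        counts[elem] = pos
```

Let's trace through this code step by step.

Initialize: counts = {}
Initialize: data = [1, 6, 3, 3, 3, 1]
Entering loop: for pos, elem in enumerate(data):

After execution: counts = {1: 0, 6: 1, 3: 2}
{1: 0, 6: 1, 3: 2}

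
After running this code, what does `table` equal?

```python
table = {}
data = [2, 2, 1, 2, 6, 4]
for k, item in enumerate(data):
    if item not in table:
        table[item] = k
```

Let's trace through this code step by step.

Initialize: table = {}
Initialize: data = [2, 2, 1, 2, 6, 4]
Entering loop: for k, item in enumerate(data):

After execution: table = {2: 0, 1: 2, 6: 4, 4: 5}
{2: 0, 1: 2, 6: 4, 4: 5}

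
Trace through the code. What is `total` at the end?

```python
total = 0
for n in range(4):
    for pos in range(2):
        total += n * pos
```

Let's trace through this code step by step.

Initialize: total = 0
Entering loop: for n in range(4):

After execution: total = 6
6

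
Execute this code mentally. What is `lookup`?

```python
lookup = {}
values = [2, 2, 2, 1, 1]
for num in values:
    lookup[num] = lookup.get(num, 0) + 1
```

Let's trace through this code step by step.

Initialize: lookup = {}
Initialize: values = [2, 2, 2, 1, 1]
Entering loop: for num in values:

After execution: lookup = {2: 3, 1: 2}
{2: 3, 1: 2}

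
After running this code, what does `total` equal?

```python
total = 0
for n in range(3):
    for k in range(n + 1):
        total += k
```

Let's trace through this code step by step.

Initialize: total = 0
Entering loop: for n in range(3):

After execution: total = 4
4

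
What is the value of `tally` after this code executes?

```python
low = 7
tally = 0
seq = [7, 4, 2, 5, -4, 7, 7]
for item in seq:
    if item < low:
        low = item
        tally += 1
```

Let's trace through this code step by step.

Initialize: low = 7
Initialize: tally = 0
Initialize: seq = [7, 4, 2, 5, -4, 7, 7]
Entering loop: for item in seq:

After execution: tally = 3
3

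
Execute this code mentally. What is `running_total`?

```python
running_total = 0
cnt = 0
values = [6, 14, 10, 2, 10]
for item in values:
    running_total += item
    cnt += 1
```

Let's trace through this code step by step.

Initialize: running_total = 0
Initialize: cnt = 0
Initialize: values = [6, 14, 10, 2, 10]
Entering loop: for item in values:

After execution: running_total = 42
42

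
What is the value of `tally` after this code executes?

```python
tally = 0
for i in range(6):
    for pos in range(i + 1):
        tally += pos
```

Let's trace through this code step by step.

Initialize: tally = 0
Entering loop: for i in range(6):

After execution: tally = 35
35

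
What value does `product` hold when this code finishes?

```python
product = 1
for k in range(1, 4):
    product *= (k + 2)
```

Let's trace through this code step by step.

Initialize: product = 1
Entering loop: for k in range(1, 4):

After execution: product = 60
60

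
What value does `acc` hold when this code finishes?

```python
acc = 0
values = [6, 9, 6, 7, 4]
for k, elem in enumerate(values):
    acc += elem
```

Let's trace through this code step by step.

Initialize: acc = 0
Initialize: values = [6, 9, 6, 7, 4]
Entering loop: for k, elem in enumerate(values):

After execution: acc = 32
32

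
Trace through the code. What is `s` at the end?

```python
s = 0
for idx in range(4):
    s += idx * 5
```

Let's trace through this code step by step.

Initialize: s = 0
Entering loop: for idx in range(4):

After execution: s = 30
30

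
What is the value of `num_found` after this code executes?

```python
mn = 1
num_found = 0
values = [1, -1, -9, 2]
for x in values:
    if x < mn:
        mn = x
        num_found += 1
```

Let's trace through this code step by step.

Initialize: mn = 1
Initialize: num_found = 0
Initialize: values = [1, -1, -9, 2]
Entering loop: for x in values:

After execution: num_found = 2
2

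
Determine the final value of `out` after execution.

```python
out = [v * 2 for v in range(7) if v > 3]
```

Let's trace through this code step by step.

Initialize: out = [v * 2 for v in range(7) if v > 3]

After execution: out = [8, 10, 12]
[8, 10, 12]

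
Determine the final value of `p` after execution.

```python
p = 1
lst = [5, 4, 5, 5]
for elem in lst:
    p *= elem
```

Let's trace through this code step by step.

Initialize: p = 1
Initialize: lst = [5, 4, 5, 5]
Entering loop: for elem in lst:

After execution: p = 500
500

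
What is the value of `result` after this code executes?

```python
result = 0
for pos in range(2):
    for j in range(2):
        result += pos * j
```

Let's trace through this code step by step.

Initialize: result = 0
Entering loop: for pos in range(2):

After execution: result = 1
1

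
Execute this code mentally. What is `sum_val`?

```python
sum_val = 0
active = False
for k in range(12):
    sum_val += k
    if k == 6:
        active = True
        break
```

Let's trace through this code step by step.

Initialize: sum_val = 0
Initialize: active = False
Entering loop: for k in range(12):

After execution: sum_val = 21
21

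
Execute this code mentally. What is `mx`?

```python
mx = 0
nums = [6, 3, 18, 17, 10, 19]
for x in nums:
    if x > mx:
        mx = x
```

Let's trace through this code step by step.

Initialize: mx = 0
Initialize: nums = [6, 3, 18, 17, 10, 19]
Entering loop: for x in nums:

After execution: mx = 19
19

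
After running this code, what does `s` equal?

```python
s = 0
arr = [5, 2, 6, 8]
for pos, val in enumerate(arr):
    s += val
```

Let's trace through this code step by step.

Initialize: s = 0
Initialize: arr = [5, 2, 6, 8]
Entering loop: for pos, val in enumerate(arr):

After execution: s = 21
21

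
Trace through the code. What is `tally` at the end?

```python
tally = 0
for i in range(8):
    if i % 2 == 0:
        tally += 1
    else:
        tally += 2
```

Let's trace through this code step by step.

Initialize: tally = 0
Entering loop: for i in range(8):

After execution: tally = 12
12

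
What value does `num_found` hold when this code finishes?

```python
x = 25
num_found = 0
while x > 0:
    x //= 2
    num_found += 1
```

Let's trace through this code step by step.

Initialize: x = 25
Initialize: num_found = 0
Entering loop: while x > 0:

After execution: num_found = 5
5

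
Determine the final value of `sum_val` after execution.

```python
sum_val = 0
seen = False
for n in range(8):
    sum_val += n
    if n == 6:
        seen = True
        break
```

Let's trace through this code step by step.

Initialize: sum_val = 0
Initialize: seen = False
Entering loop: for n in range(8):

After execution: sum_val = 21
21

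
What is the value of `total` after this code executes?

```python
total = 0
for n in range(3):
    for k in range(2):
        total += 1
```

Let's trace through this code step by step.

Initialize: total = 0
Entering loop: for n in range(3):

After execution: total = 6
6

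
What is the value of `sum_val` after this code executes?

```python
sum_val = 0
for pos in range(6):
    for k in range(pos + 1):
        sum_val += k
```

Let's trace through this code step by step.

Initialize: sum_val = 0
Entering loop: for pos in range(6):

After execution: sum_val = 35
35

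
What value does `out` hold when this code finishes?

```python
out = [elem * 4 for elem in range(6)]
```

Let's trace through this code step by step.

Initialize: out = [elem * 4 for elem in range(6)]

After execution: out = [0, 4, 8, 12, 16, 20]
[0, 4, 8, 12, 16, 20]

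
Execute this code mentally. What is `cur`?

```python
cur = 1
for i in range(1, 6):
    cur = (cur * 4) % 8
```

Let's trace through this code step by step.

Initialize: cur = 1
Entering loop: for i in range(1, 6):

After execution: cur = 0
0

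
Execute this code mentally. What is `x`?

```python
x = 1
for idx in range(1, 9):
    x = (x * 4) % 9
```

Let's trace through this code step by step.

Initialize: x = 1
Entering loop: for idx in range(1, 9):

After execution: x = 7
7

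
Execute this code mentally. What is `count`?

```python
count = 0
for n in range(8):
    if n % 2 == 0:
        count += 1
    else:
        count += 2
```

Let's trace through this code step by step.

Initialize: count = 0
Entering loop: for n in range(8):

After execution: count = 12
12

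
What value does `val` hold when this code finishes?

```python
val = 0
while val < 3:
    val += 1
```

Let's trace through this code step by step.

Initialize: val = 0
Entering loop: while val < 3:

After execution: val = 3
3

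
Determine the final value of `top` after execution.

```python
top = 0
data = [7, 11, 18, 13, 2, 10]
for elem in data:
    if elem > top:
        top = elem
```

Let's trace through this code step by step.

Initialize: top = 0
Initialize: data = [7, 11, 18, 13, 2, 10]
Entering loop: for elem in data:

After execution: top = 18
18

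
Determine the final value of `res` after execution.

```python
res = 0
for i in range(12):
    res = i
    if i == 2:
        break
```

Let's trace through this code step by step.

Initialize: res = 0
Entering loop: for i in range(12):

After execution: res = 2
2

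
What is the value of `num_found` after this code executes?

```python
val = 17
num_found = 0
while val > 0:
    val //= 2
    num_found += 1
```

Let's trace through this code step by step.

Initialize: val = 17
Initialize: num_found = 0
Entering loop: while val > 0:

After execution: num_found = 5
5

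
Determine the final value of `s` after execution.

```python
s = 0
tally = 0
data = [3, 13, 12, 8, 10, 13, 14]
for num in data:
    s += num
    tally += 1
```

Let's trace through this code step by step.

Initialize: s = 0
Initialize: tally = 0
Initialize: data = [3, 13, 12, 8, 10, 13, 14]
Entering loop: for num in data:

After execution: s = 73
73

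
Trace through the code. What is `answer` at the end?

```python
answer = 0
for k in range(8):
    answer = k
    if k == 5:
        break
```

Let's trace through this code step by step.

Initialize: answer = 0
Entering loop: for k in range(8):

After execution: answer = 5
5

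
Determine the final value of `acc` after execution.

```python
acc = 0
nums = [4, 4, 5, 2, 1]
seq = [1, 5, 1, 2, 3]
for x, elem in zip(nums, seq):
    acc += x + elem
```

Let's trace through this code step by step.

Initialize: acc = 0
Initialize: nums = [4, 4, 5, 2, 1]
Initialize: seq = [1, 5, 1, 2, 3]
Entering loop: for x, elem in zip(nums, seq):

After execution: acc = 28
28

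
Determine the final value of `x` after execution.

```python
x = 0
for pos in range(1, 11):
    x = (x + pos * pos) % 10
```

Let's trace through this code step by step.

Initialize: x = 0
Entering loop: for pos in range(1, 11):

After execution: x = 5
5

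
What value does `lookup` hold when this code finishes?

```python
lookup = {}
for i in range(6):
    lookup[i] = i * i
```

Let's trace through this code step by step.

Initialize: lookup = {}
Entering loop: for i in range(6):

After execution: lookup = {0: 0, 1: 1, 2: 4, 3: 9, 4: 16, 5: 25}
{0: 0, 1: 1, 2: 4, 3: 9, 4: 16, 5: 25}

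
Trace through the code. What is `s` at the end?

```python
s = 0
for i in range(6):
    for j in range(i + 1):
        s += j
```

Let's trace through this code step by step.

Initialize: s = 0
Entering loop: for i in range(6):

After execution: s = 35
35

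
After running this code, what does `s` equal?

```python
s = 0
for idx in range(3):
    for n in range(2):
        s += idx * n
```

Let's trace through this code step by step.

Initialize: s = 0
Entering loop: for idx in range(3):

After execution: s = 3
3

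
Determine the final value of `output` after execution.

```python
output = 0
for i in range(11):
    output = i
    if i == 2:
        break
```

Let's trace through this code step by step.

Initialize: output = 0
Entering loop: for i in range(11):

After execution: output = 2
2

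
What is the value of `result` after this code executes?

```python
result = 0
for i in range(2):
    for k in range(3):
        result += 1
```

Let's trace through this code step by step.

Initialize: result = 0
Entering loop: for i in range(2):

After execution: result = 6
6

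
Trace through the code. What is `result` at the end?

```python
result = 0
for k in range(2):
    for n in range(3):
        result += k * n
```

Let's trace through this code step by step.

Initialize: result = 0
Entering loop: for k in range(2):

After execution: result = 3
3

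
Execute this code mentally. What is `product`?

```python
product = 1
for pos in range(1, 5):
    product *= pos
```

Let's trace through this code step by step.

Initialize: product = 1
Entering loop: for pos in range(1, 5):

After execution: product = 24
24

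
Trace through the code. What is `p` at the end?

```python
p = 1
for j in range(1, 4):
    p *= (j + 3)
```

Let's trace through this code step by step.

Initialize: p = 1
Entering loop: for j in range(1, 4):

After execution: p = 120
120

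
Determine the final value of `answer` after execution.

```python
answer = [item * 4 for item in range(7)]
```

Let's trace through this code step by step.

Initialize: answer = [item * 4 for item in range(7)]

After execution: answer = [0, 4, 8, 12, 16, 20, 24]
[0, 4, 8, 12, 16, 20, 24]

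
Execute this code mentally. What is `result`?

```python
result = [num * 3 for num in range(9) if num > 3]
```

Let's trace through this code step by step.

Initialize: result = [num * 3 for num in range(9) if num > 3]

After execution: result = [12, 15, 18, 21, 24]
[12, 15, 18, 21, 24]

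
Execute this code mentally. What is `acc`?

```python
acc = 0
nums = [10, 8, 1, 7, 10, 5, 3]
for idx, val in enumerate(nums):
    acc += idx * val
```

Let's trace through this code step by step.

Initialize: acc = 0
Initialize: nums = [10, 8, 1, 7, 10, 5, 3]
Entering loop: for idx, val in enumerate(nums):

After execution: acc = 114
114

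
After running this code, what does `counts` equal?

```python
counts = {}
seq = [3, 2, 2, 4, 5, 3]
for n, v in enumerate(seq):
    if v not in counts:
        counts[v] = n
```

Let's trace through this code step by step.

Initialize: counts = {}
Initialize: seq = [3, 2, 2, 4, 5, 3]
Entering loop: for n, v in enumerate(seq):

After execution: counts = {3: 0, 2: 1, 4: 3, 5: 4}
{3: 0, 2: 1, 4: 3, 5: 4}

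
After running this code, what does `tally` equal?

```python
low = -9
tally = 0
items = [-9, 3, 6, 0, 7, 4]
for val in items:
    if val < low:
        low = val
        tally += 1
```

Let's trace through this code step by step.

Initialize: low = -9
Initialize: tally = 0
Initialize: items = [-9, 3, 6, 0, 7, 4]
Entering loop: for val in items:

After execution: tally = 0
0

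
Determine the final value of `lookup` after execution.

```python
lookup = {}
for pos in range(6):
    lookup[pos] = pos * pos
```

Let's trace through this code step by step.

Initialize: lookup = {}
Entering loop: for pos in range(6):

After execution: lookup = {0: 0, 1: 1, 2: 4, 3: 9, 4: 16, 5: 25}
{0: 0, 1: 1, 2: 4, 3: 9, 4: 16, 5: 25}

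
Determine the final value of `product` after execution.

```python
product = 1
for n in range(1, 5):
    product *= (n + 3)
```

Let's trace through this code step by step.

Initialize: product = 1
Entering loop: for n in range(1, 5):

After execution: product = 840
840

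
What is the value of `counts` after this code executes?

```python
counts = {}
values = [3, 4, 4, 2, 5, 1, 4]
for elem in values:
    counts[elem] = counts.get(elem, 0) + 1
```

Let's trace through this code step by step.

Initialize: counts = {}
Initialize: values = [3, 4, 4, 2, 5, 1, 4]
Entering loop: for elem in values:

After execution: counts = {3: 1, 4: 3, 2: 1, 5: 1, 1: 1}
{3: 1, 4: 3, 2: 1, 5: 1, 1: 1}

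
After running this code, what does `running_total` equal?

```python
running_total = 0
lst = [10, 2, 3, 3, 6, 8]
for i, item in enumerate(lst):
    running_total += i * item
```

Let's trace through this code step by step.

Initialize: running_total = 0
Initialize: lst = [10, 2, 3, 3, 6, 8]
Entering loop: for i, item in enumerate(lst):

After execution: running_total = 81
81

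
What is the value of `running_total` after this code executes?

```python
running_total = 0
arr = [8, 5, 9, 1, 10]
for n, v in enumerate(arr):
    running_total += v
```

Let's trace through this code step by step.

Initialize: running_total = 0
Initialize: arr = [8, 5, 9, 1, 10]
Entering loop: for n, v in enumerate(arr):

After execution: running_total = 33
33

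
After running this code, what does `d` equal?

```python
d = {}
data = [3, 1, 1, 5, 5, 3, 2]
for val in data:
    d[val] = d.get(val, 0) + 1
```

Let's trace through this code step by step.

Initialize: d = {}
Initialize: data = [3, 1, 1, 5, 5, 3, 2]
Entering loop: for val in data:

After execution: d = {3: 2, 1: 2, 5: 2, 2: 1}
{3: 2, 1: 2, 5: 2, 2: 1}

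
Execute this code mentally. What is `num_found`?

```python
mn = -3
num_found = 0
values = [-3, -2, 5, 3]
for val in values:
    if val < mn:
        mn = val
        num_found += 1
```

Let's trace through this code step by step.

Initialize: mn = -3
Initialize: num_found = 0
Initialize: values = [-3, -2, 5, 3]
Entering loop: for val in values:

After execution: num_found = 0
0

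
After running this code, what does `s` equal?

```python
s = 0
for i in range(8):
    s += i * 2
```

Let's trace through this code step by step.

Initialize: s = 0
Entering loop: for i in range(8):

After execution: s = 56
56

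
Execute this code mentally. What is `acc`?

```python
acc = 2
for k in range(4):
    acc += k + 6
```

Let's trace through this code step by step.

Initialize: acc = 2
Entering loop: for k in range(4):

After execution: acc = 32
32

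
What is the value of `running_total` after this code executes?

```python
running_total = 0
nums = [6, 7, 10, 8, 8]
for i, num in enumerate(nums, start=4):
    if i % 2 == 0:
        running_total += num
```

Let's trace through this code step by step.

Initialize: running_total = 0
Initialize: nums = [6, 7, 10, 8, 8]
Entering loop: for i, num in enumerate(nums, start=4):

After execution: running_total = 24
24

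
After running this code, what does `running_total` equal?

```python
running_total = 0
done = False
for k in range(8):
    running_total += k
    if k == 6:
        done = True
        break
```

Let's trace through this code step by step.

Initialize: running_total = 0
Initialize: done = False
Entering loop: for k in range(8):

After execution: running_total = 21
21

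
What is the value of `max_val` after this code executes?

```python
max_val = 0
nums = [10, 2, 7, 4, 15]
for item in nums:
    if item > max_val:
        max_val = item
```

Let's trace through this code step by step.

Initialize: max_val = 0
Initialize: nums = [10, 2, 7, 4, 15]
Entering loop: for item in nums:

After execution: max_val = 15
15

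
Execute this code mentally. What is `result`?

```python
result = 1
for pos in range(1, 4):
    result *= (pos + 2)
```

Let's trace through this code step by step.

Initialize: result = 1
Entering loop: for pos in range(1, 4):

After execution: result = 60
60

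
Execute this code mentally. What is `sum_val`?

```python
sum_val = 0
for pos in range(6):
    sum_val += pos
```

Let's trace through this code step by step.

Initialize: sum_val = 0
Entering loop: for pos in range(6):

After execution: sum_val = 15
15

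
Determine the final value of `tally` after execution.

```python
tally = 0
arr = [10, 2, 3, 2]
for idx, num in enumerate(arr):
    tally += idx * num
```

Let's trace through this code step by step.

Initialize: tally = 0
Initialize: arr = [10, 2, 3, 2]
Entering loop: for idx, num in enumerate(arr):

After execution: tally = 14
14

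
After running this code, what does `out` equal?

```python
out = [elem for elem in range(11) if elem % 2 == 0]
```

Let's trace through this code step by step.

Initialize: out = [elem for elem in range(11) if elem % 2 == 0]

After execution: out = [0, 2, 4, 6, 8, 10]
[0, 2, 4, 6, 8, 10]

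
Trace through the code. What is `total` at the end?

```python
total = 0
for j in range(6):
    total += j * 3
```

Let's trace through this code step by step.

Initialize: total = 0
Entering loop: for j in range(6):

After execution: total = 45
45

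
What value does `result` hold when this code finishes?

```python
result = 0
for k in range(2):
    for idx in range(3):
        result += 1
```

Let's trace through this code step by step.

Initialize: result = 0
Entering loop: for k in range(2):

After execution: result = 6
6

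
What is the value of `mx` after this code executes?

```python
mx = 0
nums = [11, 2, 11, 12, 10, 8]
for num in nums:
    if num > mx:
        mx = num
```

Let's trace through this code step by step.

Initialize: mx = 0
Initialize: nums = [11, 2, 11, 12, 10, 8]
Entering loop: for num in nums:

After execution: mx = 12
12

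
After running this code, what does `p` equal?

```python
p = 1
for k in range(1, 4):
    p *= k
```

Let's trace through this code step by step.

Initialize: p = 1
Entering loop: for k in range(1, 4):

After execution: p = 6
6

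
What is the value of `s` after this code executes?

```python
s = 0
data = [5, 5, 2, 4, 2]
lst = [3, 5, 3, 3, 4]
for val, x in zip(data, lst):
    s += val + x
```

Let's trace through this code step by step.

Initialize: s = 0
Initialize: data = [5, 5, 2, 4, 2]
Initialize: lst = [3, 5, 3, 3, 4]
Entering loop: for val, x in zip(data, lst):

After execution: s = 36
36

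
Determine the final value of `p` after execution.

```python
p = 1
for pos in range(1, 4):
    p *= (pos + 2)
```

Let's trace through this code step by step.

Initialize: p = 1
Entering loop: for pos in range(1, 4):

After execution: p = 60
60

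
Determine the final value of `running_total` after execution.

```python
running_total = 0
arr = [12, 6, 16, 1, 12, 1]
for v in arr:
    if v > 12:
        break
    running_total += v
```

Let's trace through this code step by step.

Initialize: running_total = 0
Initialize: arr = [12, 6, 16, 1, 12, 1]
Entering loop: for v in arr:

After execution: running_total = 18
18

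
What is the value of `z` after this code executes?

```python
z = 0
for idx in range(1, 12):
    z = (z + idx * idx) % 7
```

Let's trace through this code step by step.

Initialize: z = 0
Entering loop: for idx in range(1, 12):

After execution: z = 2
2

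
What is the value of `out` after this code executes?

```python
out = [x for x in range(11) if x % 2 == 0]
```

Let's trace through this code step by step.

Initialize: out = [x for x in range(11) if x % 2 == 0]

After execution: out = [0, 2, 4, 6, 8, 10]
[0, 2, 4, 6, 8, 10]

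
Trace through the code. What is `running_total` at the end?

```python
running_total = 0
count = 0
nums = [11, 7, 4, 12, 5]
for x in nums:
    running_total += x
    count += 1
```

Let's trace through this code step by step.

Initialize: running_total = 0
Initialize: count = 0
Initialize: nums = [11, 7, 4, 12, 5]
Entering loop: for x in nums:

After execution: running_total = 39
39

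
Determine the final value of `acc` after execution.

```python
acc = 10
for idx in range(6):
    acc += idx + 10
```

Let's trace through this code step by step.

Initialize: acc = 10
Entering loop: for idx in range(6):

After execution: acc = 85
85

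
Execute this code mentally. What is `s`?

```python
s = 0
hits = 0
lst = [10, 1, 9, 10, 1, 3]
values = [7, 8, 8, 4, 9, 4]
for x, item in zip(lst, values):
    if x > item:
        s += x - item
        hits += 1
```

Let's trace through this code step by step.

Initialize: s = 0
Initialize: hits = 0
Initialize: lst = [10, 1, 9, 10, 1, 3]
Initialize: values = [7, 8, 8, 4, 9, 4]
Entering loop: for x, item in zip(lst, values):

After execution: s = 10
10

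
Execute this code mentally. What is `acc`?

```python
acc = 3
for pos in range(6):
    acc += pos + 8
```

Let's trace through this code step by step.

Initialize: acc = 3
Entering loop: for pos in range(6):

After execution: acc = 66
66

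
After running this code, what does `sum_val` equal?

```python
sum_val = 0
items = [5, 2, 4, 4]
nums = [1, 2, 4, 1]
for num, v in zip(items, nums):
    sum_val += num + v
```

Let's trace through this code step by step.

Initialize: sum_val = 0
Initialize: items = [5, 2, 4, 4]
Initialize: nums = [1, 2, 4, 1]
Entering loop: for num, v in zip(items, nums):

After execution: sum_val = 23
23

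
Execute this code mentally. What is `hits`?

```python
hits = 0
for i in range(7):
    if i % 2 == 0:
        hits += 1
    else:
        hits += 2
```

Let's trace through this code step by step.

Initialize: hits = 0
Entering loop: for i in range(7):

After execution: hits = 10
10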